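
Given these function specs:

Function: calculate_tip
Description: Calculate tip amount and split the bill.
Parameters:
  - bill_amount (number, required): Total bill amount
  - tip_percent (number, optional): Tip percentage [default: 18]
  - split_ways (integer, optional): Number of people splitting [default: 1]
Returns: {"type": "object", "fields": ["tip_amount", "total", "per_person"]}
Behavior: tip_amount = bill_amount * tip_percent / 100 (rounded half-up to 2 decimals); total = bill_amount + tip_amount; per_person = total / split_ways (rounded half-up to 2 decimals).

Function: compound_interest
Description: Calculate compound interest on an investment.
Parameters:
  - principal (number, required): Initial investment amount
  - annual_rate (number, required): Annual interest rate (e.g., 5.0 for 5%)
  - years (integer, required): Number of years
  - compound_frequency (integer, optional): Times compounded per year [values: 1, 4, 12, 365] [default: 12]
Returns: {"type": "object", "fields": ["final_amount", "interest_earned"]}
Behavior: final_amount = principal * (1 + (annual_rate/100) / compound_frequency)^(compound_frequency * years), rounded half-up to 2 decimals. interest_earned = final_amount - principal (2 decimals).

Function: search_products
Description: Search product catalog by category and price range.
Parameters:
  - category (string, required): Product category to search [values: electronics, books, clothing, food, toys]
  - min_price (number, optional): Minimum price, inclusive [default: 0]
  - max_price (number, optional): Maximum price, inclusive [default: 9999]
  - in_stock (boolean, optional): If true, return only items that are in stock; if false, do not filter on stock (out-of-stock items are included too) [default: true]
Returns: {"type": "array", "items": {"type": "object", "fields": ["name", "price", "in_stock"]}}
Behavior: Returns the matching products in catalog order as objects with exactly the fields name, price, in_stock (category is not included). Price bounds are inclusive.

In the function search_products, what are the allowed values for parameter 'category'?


The search_products spec declares:
  - category (string, required): Product category to search [values: electronics, books, clothing, food, toys]
Allowed values:
electronics, books, clothing, food, toys


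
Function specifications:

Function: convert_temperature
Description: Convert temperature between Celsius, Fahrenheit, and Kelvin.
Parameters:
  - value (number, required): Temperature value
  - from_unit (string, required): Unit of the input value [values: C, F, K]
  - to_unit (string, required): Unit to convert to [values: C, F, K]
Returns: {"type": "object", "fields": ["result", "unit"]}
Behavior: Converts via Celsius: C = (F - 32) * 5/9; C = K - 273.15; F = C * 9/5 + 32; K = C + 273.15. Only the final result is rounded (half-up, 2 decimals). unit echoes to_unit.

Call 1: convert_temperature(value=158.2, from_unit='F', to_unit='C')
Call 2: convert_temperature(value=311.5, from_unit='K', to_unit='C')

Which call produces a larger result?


Call 1:
  To C: (158.2 - 32) * 5/9 = 70.111111
  Target is C: 70.111111
  Round to 2 decimals: 70.11
  -> 70.11 C
Call 2:
  To C: 311.5 - 273.15 = 38.35
  Target is C: 38.35
  Round to 2 decimals: 38.35
  -> 38.35 C
Call 1 (70.11 C)


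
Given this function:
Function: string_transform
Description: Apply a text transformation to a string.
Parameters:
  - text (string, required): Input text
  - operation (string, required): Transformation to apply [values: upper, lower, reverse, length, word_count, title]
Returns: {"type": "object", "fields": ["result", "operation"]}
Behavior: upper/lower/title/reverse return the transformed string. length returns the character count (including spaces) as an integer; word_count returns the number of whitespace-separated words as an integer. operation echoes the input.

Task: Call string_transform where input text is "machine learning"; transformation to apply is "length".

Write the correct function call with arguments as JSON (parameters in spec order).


Mapping each described value to its parameter name:
  'Input text' -> text = "machine learning"
  'Transformation to apply' -> operation = "length"
string_transform({"text": "machine learning", "operation": "length"})


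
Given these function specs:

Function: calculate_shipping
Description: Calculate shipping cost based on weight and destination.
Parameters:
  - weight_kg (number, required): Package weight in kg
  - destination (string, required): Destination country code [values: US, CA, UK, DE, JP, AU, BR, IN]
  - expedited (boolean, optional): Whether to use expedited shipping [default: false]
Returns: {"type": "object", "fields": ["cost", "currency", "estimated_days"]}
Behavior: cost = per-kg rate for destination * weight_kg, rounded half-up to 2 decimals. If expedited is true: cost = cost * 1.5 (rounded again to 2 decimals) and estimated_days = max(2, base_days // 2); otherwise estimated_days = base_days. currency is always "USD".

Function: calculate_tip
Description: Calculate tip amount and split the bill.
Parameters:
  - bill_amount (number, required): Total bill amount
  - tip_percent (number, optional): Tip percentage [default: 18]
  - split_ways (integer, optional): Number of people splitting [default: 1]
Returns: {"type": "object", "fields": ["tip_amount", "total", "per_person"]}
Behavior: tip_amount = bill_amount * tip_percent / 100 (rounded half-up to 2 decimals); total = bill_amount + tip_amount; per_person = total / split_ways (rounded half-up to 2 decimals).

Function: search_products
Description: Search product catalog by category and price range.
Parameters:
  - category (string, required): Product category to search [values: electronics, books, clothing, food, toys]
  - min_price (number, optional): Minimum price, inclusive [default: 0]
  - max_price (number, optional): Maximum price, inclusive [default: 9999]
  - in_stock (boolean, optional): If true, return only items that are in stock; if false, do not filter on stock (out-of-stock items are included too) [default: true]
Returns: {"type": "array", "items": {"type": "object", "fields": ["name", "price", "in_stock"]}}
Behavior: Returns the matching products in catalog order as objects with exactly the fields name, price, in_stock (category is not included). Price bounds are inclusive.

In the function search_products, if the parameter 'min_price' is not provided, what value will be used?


The search_products spec declares:
  - min_price (number, optional): Minimum price, inclusive [default: 0]
Default:
0


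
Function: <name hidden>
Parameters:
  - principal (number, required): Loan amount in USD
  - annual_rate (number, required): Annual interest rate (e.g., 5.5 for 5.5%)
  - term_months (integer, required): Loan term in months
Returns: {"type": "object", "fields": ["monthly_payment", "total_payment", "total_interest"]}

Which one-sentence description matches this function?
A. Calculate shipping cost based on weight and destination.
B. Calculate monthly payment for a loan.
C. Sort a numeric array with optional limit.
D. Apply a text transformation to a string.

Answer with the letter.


Parameters principal, annual_rate, term_months and return ["monthly_payment", "total_payment", "total_interest"] fit: Calculate monthly payment for a loan.
B


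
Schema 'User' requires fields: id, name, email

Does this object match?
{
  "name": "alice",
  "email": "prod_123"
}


Checking required fields...
Missing: id
Invalid - missing required field 'id'


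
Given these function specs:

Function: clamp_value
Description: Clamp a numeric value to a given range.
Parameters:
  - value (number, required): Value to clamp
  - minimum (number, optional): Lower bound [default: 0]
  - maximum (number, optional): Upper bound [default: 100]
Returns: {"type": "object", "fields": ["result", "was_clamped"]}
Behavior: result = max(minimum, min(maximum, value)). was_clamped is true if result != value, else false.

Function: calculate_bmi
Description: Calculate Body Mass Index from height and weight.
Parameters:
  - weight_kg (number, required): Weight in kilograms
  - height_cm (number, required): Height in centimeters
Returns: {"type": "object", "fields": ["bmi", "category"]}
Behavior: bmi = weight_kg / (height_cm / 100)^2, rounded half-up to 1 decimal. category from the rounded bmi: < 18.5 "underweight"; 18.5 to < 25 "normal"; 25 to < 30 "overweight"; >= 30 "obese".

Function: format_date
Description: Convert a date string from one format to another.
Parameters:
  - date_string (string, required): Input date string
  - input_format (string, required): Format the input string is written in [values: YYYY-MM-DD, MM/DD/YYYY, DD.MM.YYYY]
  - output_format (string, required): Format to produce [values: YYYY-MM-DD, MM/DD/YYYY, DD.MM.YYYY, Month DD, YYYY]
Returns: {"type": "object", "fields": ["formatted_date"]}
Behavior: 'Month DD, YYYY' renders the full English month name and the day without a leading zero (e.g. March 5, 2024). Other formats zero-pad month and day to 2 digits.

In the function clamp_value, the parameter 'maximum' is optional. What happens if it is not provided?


The clamp_value spec declares:
  - maximum (number, optional): Upper bound [default: 100]
It defaults to 100


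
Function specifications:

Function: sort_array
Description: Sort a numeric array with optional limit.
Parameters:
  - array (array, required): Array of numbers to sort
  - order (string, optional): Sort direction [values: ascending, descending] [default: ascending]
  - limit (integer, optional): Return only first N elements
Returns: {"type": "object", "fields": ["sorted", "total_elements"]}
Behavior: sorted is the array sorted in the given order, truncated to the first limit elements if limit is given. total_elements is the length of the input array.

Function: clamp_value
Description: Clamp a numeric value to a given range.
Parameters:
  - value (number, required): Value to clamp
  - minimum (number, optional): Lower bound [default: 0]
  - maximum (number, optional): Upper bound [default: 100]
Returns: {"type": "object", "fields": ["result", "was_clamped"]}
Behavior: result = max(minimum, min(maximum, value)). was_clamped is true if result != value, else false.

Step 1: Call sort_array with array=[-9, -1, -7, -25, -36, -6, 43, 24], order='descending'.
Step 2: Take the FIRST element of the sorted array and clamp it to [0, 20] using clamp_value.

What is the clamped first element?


Step 1: sort_array(order=descending)
  sorted: [43, 24, -1, -6, -7, -9, -25, -36]
  -> first element = 43
Step 2: clamp_value(value=43, minimum=0, maximum=20)
  result = max(0, min(20, 43)) = max(0, 20) = 20
  was_clamped = (20 != 43) = true
  -> result = 20
20


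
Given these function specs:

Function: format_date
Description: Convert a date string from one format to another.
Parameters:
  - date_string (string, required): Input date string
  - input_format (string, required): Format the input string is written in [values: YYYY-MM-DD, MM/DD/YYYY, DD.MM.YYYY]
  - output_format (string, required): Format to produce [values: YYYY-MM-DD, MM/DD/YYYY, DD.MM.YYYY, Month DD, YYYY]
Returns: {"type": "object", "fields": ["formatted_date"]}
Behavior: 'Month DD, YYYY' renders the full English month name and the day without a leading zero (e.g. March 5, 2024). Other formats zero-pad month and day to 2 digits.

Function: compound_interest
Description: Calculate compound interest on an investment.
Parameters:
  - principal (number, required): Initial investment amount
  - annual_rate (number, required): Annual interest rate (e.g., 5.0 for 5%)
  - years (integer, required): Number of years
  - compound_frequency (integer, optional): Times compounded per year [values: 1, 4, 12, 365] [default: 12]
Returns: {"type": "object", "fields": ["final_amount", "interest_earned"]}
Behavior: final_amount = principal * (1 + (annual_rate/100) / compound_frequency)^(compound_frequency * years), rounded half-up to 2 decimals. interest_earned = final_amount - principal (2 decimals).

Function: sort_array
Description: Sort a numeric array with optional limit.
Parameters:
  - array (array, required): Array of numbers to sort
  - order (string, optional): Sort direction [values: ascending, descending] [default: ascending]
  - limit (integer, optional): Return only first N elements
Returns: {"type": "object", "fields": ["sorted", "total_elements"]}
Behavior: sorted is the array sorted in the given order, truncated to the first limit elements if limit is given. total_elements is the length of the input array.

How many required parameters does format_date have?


Parameters of format_date: date_string (required), input_format (required), output_format (required)
Required count:
3


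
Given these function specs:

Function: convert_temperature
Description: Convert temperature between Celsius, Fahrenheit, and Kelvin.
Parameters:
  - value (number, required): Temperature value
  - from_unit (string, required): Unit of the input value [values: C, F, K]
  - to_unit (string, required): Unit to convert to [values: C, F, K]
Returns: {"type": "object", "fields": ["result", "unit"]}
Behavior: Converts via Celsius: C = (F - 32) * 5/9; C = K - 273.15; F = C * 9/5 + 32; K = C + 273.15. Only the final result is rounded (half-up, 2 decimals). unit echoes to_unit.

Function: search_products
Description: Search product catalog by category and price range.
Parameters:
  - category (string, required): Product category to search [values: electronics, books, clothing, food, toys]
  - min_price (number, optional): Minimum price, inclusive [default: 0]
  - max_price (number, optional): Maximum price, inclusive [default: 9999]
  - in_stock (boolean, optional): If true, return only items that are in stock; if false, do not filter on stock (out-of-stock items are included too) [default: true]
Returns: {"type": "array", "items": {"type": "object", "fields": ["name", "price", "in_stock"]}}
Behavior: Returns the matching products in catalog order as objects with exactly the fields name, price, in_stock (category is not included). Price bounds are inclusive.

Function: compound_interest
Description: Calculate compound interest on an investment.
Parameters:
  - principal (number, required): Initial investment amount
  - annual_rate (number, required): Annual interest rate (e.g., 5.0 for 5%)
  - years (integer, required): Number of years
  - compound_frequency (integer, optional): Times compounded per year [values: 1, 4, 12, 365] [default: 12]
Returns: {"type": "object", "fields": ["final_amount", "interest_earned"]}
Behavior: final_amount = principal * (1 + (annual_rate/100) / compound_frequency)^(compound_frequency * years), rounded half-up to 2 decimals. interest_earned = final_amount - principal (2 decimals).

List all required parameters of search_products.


Parameters of search_products and their required/optional flag:
  category: required
  min_price: optional
  max_price: optional
  in_stock: optional
category


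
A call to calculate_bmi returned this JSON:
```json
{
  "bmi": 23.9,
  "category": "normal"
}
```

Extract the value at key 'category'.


normal


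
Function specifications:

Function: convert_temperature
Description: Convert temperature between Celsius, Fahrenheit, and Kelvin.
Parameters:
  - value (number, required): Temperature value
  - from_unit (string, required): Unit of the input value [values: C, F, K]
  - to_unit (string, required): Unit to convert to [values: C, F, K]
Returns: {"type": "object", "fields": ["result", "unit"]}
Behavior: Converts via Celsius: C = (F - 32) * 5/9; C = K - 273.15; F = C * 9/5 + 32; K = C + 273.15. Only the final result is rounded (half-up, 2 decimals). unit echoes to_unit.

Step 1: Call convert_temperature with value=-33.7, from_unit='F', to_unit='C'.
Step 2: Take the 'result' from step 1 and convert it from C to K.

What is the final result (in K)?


Step 1: convert_temperature(value=-33.7, from_unit=F, to_unit=C)
  To C: (-33.7 - 32) * 5/9 = -36.5
  Target is C: -36.5
  Round to 2 decimals: -36.5
  -> result = -36.5 C
Step 2: convert_temperature(value=-36.5, from_unit=C, to_unit=K)
  Input already in C: -36.5
  To K: -36.5 + 273.15 = 236.65
  Round to 2 decimals: 236.65
  -> result = 236.65 K
236.65 K


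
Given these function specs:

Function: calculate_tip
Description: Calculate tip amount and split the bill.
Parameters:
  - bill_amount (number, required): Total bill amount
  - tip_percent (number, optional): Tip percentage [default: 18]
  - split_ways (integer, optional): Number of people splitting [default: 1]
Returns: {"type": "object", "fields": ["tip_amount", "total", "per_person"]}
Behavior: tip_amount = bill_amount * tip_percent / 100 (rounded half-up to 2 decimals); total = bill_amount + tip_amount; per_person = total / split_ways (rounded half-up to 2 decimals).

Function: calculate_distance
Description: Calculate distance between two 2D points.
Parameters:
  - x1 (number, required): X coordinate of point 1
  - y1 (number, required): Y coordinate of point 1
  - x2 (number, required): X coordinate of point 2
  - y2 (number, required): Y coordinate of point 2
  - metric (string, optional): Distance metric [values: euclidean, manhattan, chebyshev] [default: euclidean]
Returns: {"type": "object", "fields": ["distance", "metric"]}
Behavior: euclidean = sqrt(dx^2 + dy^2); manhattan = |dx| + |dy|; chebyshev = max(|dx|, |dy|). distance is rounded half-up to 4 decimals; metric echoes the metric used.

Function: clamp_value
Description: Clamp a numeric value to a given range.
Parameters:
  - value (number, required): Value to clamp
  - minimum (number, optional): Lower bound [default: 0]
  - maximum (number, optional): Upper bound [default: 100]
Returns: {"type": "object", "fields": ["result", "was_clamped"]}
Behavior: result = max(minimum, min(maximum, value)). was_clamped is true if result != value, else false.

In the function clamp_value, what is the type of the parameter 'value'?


The clamp_value spec declares:
  - value (number, required): Value to clamp
Type:
number


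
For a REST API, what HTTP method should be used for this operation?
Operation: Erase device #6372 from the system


GET = read, POST = create, PUT = update/replace, DELETE = remove
This operation is a removal.
DELETE


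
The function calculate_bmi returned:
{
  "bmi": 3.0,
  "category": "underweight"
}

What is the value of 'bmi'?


3.0


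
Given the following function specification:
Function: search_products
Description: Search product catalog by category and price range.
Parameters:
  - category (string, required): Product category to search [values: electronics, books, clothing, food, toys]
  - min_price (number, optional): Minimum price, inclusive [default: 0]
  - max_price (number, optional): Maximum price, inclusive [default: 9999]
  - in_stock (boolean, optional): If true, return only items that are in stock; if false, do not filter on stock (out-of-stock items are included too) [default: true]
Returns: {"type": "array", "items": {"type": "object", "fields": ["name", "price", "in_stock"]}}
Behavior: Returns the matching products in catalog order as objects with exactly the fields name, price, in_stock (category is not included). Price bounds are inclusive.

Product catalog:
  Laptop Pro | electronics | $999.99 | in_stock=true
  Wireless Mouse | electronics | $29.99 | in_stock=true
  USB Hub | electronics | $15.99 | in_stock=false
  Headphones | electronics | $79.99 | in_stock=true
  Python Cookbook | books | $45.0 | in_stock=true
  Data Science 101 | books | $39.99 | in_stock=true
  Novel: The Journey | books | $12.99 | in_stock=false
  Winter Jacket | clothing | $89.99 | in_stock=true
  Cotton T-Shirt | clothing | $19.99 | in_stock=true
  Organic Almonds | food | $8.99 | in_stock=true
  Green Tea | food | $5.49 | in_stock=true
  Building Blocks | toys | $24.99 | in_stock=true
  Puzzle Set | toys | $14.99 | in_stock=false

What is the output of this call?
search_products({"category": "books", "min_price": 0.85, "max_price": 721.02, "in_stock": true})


Filter: category=books, 0.85 <= price <= 721.02, in-stock only
  Python Cookbook ($45.0): keep
  Data Science 101 ($39.99): keep
  Novel: The Journey ($12.99): out of stock -> skip
Output:
[{"name": "Python Cookbook", "price": 45.0, "in_stock": true}, {"name": "Data Science 101", "price": 39.99, "in_stock": true}]


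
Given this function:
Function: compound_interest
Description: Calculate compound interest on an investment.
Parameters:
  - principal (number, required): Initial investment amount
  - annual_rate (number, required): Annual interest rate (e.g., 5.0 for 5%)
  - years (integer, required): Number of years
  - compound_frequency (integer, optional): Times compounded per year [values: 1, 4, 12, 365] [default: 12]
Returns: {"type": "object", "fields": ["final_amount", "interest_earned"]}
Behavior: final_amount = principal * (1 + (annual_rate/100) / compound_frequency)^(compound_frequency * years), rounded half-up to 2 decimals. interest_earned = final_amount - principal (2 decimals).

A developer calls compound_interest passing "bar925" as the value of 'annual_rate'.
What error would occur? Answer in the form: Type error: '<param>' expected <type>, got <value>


Spec: 'annual_rate' is declared as number; "bar925" is a string.
Type error: 'annual_rate' expected number, got "bar925"


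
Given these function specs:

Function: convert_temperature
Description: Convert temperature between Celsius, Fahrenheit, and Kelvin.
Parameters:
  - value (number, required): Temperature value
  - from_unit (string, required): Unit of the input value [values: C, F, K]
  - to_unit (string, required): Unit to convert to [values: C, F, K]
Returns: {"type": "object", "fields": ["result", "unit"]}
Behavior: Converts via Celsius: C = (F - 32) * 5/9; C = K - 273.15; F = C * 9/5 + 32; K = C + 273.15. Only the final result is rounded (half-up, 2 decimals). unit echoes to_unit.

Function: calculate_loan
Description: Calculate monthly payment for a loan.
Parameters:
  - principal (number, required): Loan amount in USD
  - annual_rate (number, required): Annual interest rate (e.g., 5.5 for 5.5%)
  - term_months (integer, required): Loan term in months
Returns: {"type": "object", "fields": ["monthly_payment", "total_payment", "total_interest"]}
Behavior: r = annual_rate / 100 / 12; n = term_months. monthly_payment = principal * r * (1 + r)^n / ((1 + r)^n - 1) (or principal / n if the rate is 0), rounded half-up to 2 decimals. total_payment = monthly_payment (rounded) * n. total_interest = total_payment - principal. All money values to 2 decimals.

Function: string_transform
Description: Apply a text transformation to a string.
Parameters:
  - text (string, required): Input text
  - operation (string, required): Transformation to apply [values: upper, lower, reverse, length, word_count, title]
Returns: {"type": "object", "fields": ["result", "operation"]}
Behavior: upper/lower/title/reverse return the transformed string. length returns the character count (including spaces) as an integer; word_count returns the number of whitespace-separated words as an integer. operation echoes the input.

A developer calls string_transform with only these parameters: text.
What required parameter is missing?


Required parameters: text, operation
Provided: text
Missing: operation
operation


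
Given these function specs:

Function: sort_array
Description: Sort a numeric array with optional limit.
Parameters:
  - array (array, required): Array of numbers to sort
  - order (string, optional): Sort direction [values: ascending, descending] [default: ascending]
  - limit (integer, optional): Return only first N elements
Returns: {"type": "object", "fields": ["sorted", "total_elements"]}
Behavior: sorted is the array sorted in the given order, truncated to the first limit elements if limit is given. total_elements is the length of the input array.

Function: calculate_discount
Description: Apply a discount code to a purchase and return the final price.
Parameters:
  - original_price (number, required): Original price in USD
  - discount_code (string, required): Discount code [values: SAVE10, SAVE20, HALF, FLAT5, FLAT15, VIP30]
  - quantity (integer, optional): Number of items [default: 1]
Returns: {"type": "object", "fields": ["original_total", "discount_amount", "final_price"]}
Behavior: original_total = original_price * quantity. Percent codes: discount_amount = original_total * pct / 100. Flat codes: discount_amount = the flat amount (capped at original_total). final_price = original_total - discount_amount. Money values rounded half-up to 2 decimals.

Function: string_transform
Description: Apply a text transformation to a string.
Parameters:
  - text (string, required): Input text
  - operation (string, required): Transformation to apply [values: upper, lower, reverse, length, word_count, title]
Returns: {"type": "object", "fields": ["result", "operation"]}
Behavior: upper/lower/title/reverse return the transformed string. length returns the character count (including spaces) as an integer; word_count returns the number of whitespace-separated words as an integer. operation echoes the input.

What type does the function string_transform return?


The string_transform spec declares Returns: {"type": "object", "fields": ["result", "operation"]}
Type:
object


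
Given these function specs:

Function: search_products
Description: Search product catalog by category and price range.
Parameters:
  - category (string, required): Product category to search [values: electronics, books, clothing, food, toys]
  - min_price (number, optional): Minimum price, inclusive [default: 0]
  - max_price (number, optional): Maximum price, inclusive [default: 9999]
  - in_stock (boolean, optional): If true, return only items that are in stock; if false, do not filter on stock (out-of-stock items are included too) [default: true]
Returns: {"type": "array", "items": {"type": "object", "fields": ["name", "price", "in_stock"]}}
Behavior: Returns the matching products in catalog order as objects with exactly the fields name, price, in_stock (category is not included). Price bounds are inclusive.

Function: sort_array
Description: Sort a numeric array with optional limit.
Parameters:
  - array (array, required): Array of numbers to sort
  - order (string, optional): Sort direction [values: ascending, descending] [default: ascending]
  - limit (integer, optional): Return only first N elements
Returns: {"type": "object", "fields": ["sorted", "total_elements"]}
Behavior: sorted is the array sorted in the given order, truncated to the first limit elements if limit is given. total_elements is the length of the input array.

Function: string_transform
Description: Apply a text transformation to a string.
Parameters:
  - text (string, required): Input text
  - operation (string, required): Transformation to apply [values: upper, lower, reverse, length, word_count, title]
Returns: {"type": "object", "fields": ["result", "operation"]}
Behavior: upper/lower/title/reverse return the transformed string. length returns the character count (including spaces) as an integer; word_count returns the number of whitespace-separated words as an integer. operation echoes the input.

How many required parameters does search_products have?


Parameters of search_products: category (required), min_price (optional), max_price (optional), in_stock (optional)
Required count:
1


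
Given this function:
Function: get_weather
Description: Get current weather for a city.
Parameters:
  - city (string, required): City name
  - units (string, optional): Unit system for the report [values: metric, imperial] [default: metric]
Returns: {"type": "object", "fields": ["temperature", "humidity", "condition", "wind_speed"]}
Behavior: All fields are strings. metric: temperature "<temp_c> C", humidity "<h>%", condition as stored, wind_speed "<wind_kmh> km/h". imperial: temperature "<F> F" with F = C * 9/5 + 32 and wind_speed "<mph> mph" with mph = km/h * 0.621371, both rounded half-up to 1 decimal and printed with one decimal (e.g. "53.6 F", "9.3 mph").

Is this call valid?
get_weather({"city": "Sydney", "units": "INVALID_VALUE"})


Checking parameter values...
Parameter 'units' has value 'INVALID_VALUE' not in allowed: metric, imperial
Invalid - 'units' must be one of metric, imperial


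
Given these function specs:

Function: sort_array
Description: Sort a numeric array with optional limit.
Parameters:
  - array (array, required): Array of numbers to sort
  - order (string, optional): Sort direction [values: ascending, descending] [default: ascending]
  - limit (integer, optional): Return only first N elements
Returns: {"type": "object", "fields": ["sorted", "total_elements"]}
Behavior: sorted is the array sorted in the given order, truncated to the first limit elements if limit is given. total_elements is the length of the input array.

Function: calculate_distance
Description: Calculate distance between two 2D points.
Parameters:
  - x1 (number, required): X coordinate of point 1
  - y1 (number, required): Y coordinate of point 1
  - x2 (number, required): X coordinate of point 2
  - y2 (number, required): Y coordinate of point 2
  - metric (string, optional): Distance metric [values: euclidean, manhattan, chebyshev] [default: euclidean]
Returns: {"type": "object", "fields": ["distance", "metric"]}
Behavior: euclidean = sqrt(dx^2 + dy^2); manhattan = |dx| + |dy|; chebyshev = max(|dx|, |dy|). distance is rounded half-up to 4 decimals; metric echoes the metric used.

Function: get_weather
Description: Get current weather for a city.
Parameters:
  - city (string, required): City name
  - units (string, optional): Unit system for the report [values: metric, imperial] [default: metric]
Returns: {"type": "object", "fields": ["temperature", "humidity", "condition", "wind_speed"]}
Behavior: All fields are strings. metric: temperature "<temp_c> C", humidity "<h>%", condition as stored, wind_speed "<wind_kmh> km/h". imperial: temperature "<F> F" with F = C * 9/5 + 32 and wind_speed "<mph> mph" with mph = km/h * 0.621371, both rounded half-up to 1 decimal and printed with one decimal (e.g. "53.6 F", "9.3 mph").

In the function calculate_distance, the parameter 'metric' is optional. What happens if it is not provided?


The calculate_distance spec declares:
  - metric (string, optional): Distance metric [values: euclidean, manhattan, chebyshev] [default: euclidean]
It defaults to euclidean


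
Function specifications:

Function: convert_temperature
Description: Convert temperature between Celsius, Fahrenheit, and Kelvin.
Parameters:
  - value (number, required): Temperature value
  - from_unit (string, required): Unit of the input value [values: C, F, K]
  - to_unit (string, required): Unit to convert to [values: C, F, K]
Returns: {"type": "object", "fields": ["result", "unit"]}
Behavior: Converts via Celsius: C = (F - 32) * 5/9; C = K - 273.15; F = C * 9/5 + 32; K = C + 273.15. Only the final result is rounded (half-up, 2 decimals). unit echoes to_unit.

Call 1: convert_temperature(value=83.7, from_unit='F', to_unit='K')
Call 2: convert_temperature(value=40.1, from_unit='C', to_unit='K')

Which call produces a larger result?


Call 1:
  To C: (83.7 - 32) * 5/9 = 28.722222
  To K: 28.722222 + 273.15 = 301.872222
  Round to 2 decimals: 301.87
  -> 301.87 K
Call 2:
  Input already in C: 40.1
  To K: 40.1 + 273.15 = 313.25
  Round to 2 decimals: 313.25
  -> 313.25 K
Call 2 (313.25 K)


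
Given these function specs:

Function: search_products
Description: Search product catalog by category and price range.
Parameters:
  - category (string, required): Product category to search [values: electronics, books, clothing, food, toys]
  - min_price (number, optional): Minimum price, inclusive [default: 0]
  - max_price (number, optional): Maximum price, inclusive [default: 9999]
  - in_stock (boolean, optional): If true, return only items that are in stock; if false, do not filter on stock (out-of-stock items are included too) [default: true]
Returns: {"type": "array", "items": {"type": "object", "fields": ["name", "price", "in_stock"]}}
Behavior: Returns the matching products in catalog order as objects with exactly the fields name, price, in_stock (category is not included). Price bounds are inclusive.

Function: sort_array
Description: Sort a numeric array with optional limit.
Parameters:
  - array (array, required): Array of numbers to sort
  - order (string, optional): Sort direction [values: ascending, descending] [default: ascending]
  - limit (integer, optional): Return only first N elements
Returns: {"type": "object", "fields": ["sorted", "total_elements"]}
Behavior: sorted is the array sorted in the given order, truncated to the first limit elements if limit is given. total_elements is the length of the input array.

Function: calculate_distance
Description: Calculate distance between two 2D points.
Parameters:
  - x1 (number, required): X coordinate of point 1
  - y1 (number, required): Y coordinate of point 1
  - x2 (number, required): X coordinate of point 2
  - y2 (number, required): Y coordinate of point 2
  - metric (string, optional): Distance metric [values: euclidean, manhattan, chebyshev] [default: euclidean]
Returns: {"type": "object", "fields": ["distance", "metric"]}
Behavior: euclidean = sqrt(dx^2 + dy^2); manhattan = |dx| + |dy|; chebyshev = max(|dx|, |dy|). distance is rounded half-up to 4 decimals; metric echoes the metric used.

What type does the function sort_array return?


The sort_array spec declares Returns: {"type": "object", "fields": ["sorted", "total_elements"]}
Type:
object


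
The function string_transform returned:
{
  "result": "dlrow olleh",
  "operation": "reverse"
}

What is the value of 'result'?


dlrow olleh


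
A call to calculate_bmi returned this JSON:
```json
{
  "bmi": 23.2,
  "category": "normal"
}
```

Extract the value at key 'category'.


normal


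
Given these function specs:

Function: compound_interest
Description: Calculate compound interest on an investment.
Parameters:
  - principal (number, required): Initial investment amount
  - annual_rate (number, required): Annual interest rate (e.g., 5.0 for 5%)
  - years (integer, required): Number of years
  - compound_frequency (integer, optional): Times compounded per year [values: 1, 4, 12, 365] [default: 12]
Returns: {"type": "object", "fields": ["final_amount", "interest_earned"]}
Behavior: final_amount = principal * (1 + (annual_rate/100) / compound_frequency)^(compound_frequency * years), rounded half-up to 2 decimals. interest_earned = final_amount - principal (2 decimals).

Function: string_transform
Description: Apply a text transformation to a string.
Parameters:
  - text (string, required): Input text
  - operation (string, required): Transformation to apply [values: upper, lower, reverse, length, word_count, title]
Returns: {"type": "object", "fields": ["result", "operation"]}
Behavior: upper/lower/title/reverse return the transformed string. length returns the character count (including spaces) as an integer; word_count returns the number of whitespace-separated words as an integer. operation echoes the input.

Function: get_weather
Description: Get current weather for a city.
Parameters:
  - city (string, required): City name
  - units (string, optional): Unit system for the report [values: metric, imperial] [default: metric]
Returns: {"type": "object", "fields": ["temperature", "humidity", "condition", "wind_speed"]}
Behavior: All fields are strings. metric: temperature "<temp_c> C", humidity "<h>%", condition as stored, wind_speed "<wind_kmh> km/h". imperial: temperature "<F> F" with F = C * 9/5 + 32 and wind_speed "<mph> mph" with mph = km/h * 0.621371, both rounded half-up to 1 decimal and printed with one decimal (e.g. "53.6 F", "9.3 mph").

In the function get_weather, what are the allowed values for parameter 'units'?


The get_weather spec declares:
  - units (string, optional): Unit system for the report [values: metric, imperial] [default: metric]
Allowed values:
metric, imperial


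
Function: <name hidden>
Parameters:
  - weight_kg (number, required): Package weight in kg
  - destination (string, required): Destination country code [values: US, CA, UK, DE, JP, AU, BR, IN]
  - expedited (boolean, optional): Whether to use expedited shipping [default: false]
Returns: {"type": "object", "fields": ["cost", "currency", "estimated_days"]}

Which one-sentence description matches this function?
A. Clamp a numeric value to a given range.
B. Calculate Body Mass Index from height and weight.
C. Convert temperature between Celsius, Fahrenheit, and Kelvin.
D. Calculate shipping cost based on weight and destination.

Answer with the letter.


Parameters weight_kg, destination, expedited and return ["cost", "currency", "estimated_days"] fit: Calculate shipping cost based on weight and destination.
D


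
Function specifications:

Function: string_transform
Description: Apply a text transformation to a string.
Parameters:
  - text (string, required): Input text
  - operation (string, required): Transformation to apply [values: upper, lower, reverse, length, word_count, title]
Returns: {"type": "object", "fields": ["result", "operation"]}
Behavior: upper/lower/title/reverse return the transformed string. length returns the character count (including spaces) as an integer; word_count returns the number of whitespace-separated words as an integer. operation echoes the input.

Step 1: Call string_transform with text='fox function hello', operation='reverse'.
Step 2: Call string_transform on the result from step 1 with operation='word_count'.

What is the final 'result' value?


Step 1: string_transform(text='fox function hello', operation='reverse')
  -> result = 'olleh noitcnuf xof'
Step 2: string_transform(text='olleh noitcnuf xof', operation='word_count')
  words: olleh, noitcnuf, xof -> 3
  -> result = 3
3


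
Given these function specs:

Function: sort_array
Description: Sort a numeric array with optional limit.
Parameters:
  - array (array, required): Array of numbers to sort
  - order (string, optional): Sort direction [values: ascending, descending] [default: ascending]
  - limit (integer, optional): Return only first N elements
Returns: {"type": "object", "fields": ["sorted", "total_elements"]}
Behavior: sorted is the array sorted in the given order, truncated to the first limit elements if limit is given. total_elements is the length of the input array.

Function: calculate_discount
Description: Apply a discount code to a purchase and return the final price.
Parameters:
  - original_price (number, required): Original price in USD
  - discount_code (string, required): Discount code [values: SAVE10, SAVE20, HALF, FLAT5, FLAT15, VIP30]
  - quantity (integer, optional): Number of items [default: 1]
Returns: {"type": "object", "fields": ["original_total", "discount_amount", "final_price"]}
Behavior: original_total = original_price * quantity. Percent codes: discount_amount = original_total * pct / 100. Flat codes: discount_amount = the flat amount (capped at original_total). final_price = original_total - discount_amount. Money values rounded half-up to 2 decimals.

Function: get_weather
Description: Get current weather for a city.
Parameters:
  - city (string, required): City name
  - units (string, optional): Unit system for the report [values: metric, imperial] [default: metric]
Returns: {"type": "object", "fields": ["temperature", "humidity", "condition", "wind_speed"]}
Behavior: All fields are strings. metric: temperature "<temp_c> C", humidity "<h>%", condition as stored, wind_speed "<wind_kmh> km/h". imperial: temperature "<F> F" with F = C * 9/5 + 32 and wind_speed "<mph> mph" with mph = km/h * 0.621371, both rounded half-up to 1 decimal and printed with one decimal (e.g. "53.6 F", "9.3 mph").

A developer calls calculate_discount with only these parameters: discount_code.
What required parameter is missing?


Required parameters: original_price, discount_code
Provided: discount_code
Missing: original_price
original_price


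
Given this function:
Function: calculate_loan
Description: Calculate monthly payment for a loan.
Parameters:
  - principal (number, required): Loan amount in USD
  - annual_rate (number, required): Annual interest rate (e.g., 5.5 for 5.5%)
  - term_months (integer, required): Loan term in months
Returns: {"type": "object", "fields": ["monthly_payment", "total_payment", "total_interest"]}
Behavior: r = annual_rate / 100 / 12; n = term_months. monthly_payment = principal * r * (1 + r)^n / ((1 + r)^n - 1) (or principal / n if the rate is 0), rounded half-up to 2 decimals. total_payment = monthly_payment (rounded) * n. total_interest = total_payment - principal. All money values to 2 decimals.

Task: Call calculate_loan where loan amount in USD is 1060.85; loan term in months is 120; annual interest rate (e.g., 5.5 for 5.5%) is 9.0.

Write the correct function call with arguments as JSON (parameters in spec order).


Mapping each described value to its parameter name:
  'Loan amount in USD' -> principal = 1060.85
  'Loan term in months' -> term_months = 120
  'Annual interest rate (e.g., 5.5 for 5.5%)' -> annual_rate = 9.0
calculate_loan({"principal": 1060.85, "annual_rate": 9.0, "term_months": 120})
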